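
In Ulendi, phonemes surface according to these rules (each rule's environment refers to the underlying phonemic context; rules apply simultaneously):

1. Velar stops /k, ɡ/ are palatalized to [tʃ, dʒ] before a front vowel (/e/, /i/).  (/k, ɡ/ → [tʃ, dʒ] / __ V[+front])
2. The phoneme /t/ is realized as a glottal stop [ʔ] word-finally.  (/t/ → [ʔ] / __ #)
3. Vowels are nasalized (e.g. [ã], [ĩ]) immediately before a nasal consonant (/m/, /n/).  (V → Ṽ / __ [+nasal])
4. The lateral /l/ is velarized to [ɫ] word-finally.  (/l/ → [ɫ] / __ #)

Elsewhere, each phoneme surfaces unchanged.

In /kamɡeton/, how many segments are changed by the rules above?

Segments that undergo a rule: /a/ → [ã] (rule 3); /ɡ/ → [dʒ] (rule 1); /o/ → [õ] (rule 3).
All other segments surface unchanged.

3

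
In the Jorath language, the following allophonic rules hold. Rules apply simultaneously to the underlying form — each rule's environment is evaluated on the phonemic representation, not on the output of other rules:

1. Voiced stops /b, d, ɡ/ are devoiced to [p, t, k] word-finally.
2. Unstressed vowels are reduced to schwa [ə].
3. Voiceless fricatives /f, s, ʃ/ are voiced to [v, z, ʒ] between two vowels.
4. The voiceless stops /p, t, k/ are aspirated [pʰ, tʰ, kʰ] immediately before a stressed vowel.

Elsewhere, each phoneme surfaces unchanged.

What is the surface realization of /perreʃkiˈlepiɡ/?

[pərrəʃkəˈlepək]

/p/ (word-initial): rule 4 targets it, but not immediately before a stressed vowel → unchanged [p].
/e/ — between /p/ and /r/, in an unstressed syllable — surfaces as [ə] (rule 2).
/r/ (between /e/ and /r/): no rule targets it → [r].
/r/ (between /r/ and /e/): no rule targets it → [r].
/e/ (between /r/ and /ʃ/) occurs in an unstressed syllable → [ə] by rule 2.
/ʃ/ (between /e/ and /k/) fails the environment for rule 3, so it stays [ʃ].
/k/ (between /ʃ/ and /i/) fails the environment for rule 4, so it stays [k].
/i/ meets the environment for rule 2 (in an unstressed syllable) → [ə].
/l/ (between /i/ and /e/): no rule targets it → [l].
/e/ (between /l/ and /p/): rule 2 targets it, but not in an unstressed syllable → unchanged [e].
/p/ (between /e/ and /i/) is in the target of rule 4 but the environment (immediately before a stressed vowel) is not met → [p].
/i/ — between /p/ and /ɡ/, in an unstressed syllable — surfaces as [ə] (rule 2).
Rule 1 applies to /ɡ/ (word-final: word-finally) → [k].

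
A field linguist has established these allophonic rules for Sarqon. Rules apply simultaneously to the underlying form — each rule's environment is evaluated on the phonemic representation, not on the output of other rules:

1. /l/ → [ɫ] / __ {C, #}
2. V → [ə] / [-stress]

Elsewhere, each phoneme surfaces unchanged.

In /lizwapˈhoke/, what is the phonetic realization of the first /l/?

/l/ (word-initial) fails the environment for rule 1, so it stays [l].

[l]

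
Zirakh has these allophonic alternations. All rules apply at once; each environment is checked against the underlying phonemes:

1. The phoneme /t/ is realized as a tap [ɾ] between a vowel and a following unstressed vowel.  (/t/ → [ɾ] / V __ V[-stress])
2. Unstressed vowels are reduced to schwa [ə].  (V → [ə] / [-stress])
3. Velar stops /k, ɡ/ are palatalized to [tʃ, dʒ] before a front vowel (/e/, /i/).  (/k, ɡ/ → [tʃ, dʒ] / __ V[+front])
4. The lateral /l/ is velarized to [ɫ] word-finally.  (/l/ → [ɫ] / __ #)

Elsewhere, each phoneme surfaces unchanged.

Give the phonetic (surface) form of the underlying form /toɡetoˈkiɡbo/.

/t/ (word-initial) fails the environment for rule 1, so it stays [t].
/o/ (between /t/ and /ɡ/) occurs in an unstressed syllable → [ə] by rule 2.
/ɡ/ meets the environment for rule 3 (before a front vowel) → [dʒ].
/e/ meets the environment for rule 2 (in an unstressed syllable) → [ə].
/t/ (between /e/ and /o/) occurs between a vowel and a following unstressed vowel → [ɾ] by rule 1.
/o/ meets the environment for rule 2 (in an unstressed syllable) → [ə].
Rule 3 applies to /k/ (between /o/ and /i/: before a front vowel) → [tʃ].
/i/ — between /k/ and /ɡ/; rule 2 does not apply here → [i].
/ɡ/ (between /i/ and /b/) fails the environment for rule 3, so it stays [ɡ].
/b/ (between /ɡ/ and /o/) is unaffected → [b].
/o/ — word-final, in an unstressed syllable — surfaces as [ə] (rule 2).

[tədʒəɾəˈtʃiɡbə]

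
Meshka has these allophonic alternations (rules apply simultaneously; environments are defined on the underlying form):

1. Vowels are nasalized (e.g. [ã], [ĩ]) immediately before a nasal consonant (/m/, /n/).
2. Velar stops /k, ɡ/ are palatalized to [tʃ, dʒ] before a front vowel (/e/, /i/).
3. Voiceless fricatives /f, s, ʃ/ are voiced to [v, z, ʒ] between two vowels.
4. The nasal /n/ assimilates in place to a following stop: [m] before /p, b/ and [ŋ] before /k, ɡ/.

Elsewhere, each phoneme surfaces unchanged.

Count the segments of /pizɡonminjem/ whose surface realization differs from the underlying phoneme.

Segments that undergo a rule: /o/ → [õ] (rule 1); /i/ → [ĩ] (rule 1); /e/ → [ẽ] (rule 1).
All other segments surface unchanged.

3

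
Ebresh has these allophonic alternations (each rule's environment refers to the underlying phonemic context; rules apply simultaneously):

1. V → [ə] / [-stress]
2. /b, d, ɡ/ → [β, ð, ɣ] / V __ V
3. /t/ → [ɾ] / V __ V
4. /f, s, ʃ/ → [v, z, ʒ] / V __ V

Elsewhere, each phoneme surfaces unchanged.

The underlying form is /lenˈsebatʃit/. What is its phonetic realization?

[lənˈseβətʃət]

/l/ — not in any rule's target class → [l].
Rule 1 applies to /e/ (between /l/ and /n/: in an unstressed syllable) → [ə].
/n/ (between /e/ and /s/) is unaffected → [n].
/s/ (between /n/ and /e/) is in the target of rule 4 but the environment (between two vowels) is not met → [s].
/e/ (between /s/ and /b/): rule 1 targets it, but not in an unstressed syllable → unchanged [e].
/b/ — between /e/ and /a/, between two vowels — surfaces as [β] (rule 2).
/a/ — between /b/ and /t/, in an unstressed syllable — surfaces as [ə] (rule 1).
/t/ (between /a/ and /ʃ/) fails the environment for rule 3, so it stays [t].
/ʃ/ (between /t/ and /i/) is in the target of rule 4 but the environment (between two vowels) is not met → [ʃ].
/i/ — between /ʃ/ and /t/, in an unstressed syllable — surfaces as [ə] (rule 1).
/t/ — word-final; rule 3 does not apply here → [t].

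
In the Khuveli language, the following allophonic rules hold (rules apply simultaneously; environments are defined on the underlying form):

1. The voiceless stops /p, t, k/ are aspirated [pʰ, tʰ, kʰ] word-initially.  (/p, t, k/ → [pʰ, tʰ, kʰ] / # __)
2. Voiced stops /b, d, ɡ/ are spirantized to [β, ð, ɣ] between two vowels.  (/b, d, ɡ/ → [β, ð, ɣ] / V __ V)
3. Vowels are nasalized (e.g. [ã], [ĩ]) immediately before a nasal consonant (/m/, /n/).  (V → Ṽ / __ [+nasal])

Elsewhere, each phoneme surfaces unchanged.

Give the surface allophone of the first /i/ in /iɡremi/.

/i/ (word-initial) is in the target of rule 3 but the environment (before a nasal consonant) is not met → [i].

[i]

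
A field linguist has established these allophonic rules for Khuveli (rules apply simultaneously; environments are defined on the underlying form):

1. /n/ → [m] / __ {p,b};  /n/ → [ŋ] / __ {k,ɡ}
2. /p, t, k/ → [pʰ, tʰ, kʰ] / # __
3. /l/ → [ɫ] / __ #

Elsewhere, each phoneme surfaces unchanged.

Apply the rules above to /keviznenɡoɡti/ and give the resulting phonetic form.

[kʰevizneŋɡoɡti]

/k/ meets the environment for rule 2 (word-initially) → [kʰ].
/e/ (between /k/ and /v/) is unaffected → [e].
/v/ (between /e/ and /i/): no rule targets it → [v].
/i/ — not in any rule's target class → [i].
/z/ (between /i/ and /n/): no rule targets it → [z].
/n/ (between /z/ and /e/) fails the environment for rule 1, so it stays [n].
/e/ stays [e].
/n/ — between /e/ and /ɡ/, before a labial or velar stop — surfaces as [ŋ] (rule 1).
/ɡ/ (between /n/ and /o/) is unaffected → [ɡ].
/o/ stays [o].
/ɡ/ stays [ɡ].
/t/ (between /ɡ/ and /i/): rule 2 targets it, but not word-initially → unchanged [t].
/i/ stays [i].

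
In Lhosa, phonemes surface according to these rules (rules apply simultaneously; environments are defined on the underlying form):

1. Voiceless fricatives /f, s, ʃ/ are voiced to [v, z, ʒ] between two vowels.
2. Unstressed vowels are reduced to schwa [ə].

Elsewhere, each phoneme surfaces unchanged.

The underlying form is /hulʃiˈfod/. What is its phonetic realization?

/h/ (word-initial): no rule targets it → [h].
/u/ (between /h/ and /l/): in an unstressed syllable, so rule 2 applies → [ə].
/l/ (between /u/ and /ʃ/) is unaffected → [l].
/ʃ/ (between /l/ and /i/) fails the environment for rule 1, so it stays [ʃ].
/i/ (between /ʃ/ and /f/) occurs in an unstressed syllable → [ə] by rule 2.
/f/ — between /i/ and /o/, between two vowels — surfaces as [v] (rule 1).
/o/ (between /f/ and /d/): rule 2 targets it, but not in an unstressed syllable → unchanged [o].
/d/ (word-final) is unaffected → [d].

[həlʃəˈvod]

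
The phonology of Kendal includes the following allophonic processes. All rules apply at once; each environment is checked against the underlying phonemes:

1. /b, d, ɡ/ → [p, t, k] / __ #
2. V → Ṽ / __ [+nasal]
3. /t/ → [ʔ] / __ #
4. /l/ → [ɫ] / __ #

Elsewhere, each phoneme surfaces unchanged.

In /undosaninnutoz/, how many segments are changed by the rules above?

3

Segments that undergo a rule: /u/ → [ũ] (rule 2); /a/ → [ã] (rule 2); /i/ → [ĩ] (rule 2).
All other segments surface unchanged.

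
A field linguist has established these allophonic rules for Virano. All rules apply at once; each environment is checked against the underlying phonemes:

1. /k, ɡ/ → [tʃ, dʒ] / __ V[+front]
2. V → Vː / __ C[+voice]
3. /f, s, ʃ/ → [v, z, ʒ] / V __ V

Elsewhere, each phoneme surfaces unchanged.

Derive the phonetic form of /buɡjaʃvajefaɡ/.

/u/ (between /b/ and /ɡ/): before a voiced consonant, so rule 2 applies → [uː].
/ɡ/ (between /u/ and /j/): rule 1 targets it, but not before a front vowel → unchanged [ɡ].
/a/ (between /j/ and /ʃ/) is in the target of rule 2 but the environment (before a voiced consonant) is not met → [a].
/ʃ/ (between /a/ and /v/): rule 3 targets it, but not between two vowels → unchanged [ʃ].
/a/ (between /v/ and /j/): before a voiced consonant, so rule 2 applies → [aː].
/e/ (between /j/ and /f/) fails the environment for rule 2, so it stays [e].
/f/ (between /e/ and /a/) occurs between two vowels → [v] by rule 3.
/a/ — between /f/ and /ɡ/, before a voiced consonant — surfaces as [aː] (rule 2).
/ɡ/ — word-final; rule 1 does not apply here → [ɡ].

[buːɡjaʃvaːjevaːɡ]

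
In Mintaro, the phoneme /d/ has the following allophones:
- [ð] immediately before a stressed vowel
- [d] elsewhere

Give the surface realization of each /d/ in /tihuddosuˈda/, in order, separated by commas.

Occurrence 1 (position 5): no conditioning environment matches → elsewhere allophone [d].
Occurrence 2 (position 6): no conditioning environment matches → elsewhere allophone [d].
Occurrence 3 (position 10): immediately before a stressed vowel → [ð].

[d], [d], [ð]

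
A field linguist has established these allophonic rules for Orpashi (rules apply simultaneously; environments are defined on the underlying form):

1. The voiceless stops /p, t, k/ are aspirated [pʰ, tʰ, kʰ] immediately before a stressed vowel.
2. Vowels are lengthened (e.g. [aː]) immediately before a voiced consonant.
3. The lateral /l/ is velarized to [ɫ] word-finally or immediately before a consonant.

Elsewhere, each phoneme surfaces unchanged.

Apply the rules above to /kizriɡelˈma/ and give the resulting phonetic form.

/k/ — word-initial; rule 1 does not apply here → [k].
/i/ (between /k/ and /z/): before a voiced consonant, so rule 2 applies → [iː].
/z/ (between /i/ and /r/): no rule targets it → [z].
/r/ stays [r].
Rule 2 applies to /i/ (between /r/ and /ɡ/: before a voiced consonant) → [iː].
/ɡ/ — not in any rule's target class → [ɡ].
/e/ — between /ɡ/ and /l/, before a voiced consonant — surfaces as [eː] (rule 2).
/l/ — between /e/ and /m/, word-finally or immediately before a consonant — surfaces as [ɫ] (rule 3).
/m/ (between /l/ and /a/): no rule targets it → [m].
/a/ — word-final; rule 2 does not apply here → [a].

[kiːzriːɡeːɫˈma]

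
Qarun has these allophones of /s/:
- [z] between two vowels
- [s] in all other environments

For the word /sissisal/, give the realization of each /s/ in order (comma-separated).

[s], [s], [s], [z]

Occurrence 1 (position 1): no conditioning environment matches → elsewhere allophone [s].
Occurrence 2 (position 3): no conditioning environment matches → elsewhere allophone [s].
Occurrence 3 (position 4): no conditioning environment matches → elsewhere allophone [s].
Occurrence 4 (position 6): between two vowels → [z].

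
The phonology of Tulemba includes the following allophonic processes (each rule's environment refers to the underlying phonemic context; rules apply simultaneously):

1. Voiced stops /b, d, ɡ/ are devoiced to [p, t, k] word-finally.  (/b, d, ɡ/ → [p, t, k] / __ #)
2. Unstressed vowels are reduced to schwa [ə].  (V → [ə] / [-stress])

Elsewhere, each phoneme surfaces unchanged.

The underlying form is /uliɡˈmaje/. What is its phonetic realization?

/u/ (word-initial): in an unstressed syllable, so rule 2 applies → [ə].
/l/ (between /u/ and /i/): no rule targets it → [l].
Rule 2 applies to /i/ (between /l/ and /ɡ/: in an unstressed syllable) → [ə].
/ɡ/ (between /i/ and /m/) is in the target of rule 1 but the environment (word-finally) is not met → [ɡ].
/m/ stays [m].
/a/ (between /m/ and /j/): rule 2 targets it, but not in an unstressed syllable → unchanged [a].
/j/ (between /a/ and /e/) is unaffected → [j].
/e/ (word-final): in an unstressed syllable, so rule 2 applies → [ə].

[ələɡˈmajə]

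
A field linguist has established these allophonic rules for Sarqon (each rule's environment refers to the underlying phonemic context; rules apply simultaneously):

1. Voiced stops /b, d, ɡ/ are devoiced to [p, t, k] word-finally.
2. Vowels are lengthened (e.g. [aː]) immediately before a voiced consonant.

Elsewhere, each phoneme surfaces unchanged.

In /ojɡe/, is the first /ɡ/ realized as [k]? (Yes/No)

No

/ɡ/ (between /j/ and /e/) is in the target of rule 1 but the environment (word-finally) is not met → [ɡ].
The actual realization is [ɡ], not [k].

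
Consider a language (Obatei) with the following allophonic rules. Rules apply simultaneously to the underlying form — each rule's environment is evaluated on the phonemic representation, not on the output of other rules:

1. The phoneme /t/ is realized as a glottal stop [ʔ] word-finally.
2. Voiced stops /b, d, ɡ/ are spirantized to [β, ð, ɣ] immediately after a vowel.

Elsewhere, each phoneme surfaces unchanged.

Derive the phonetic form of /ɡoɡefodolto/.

[ɡoɣefoðolto]

/ɡ/ (word-initial) fails the environment for rule 2, so it stays [ɡ].
/o/ (between /ɡ/ and /ɡ/) is unaffected → [o].
Rule 2 applies to /ɡ/ (between /o/ and /e/: immediately after a vowel) → [ɣ].
/e/ — not in any rule's target class → [e].
/f/ (between /e/ and /o/) is unaffected → [f].
/o/ (between /f/ and /d/) is unaffected → [o].
/d/ meets the environment for rule 2 (immediately after a vowel) → [ð].
/o/ stays [o].
/l/ — not in any rule's target class → [l].
/t/ (between /l/ and /o/) fails the environment for rule 1, so it stays [t].
/o/ — not in any rule's target class → [o].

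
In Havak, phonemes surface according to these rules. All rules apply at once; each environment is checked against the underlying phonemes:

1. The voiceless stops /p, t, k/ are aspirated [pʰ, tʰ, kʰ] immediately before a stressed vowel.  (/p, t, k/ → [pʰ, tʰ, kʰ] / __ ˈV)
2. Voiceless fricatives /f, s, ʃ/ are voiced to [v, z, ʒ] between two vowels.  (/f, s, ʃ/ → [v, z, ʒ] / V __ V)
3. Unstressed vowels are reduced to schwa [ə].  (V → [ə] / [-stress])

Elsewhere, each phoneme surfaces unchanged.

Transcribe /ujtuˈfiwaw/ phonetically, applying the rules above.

/u/ (word-initial): in an unstressed syllable, so rule 3 applies → [ə].
/j/ stays [j].
/t/ — between /j/ and /u/; rule 1 does not apply here → [t].
/u/ (between /t/ and /f/): in an unstressed syllable, so rule 3 applies → [ə].
/f/ meets the environment for rule 2 (between two vowels) → [v].
/i/ (between /f/ and /w/) is in the target of rule 3 but the environment (in an unstressed syllable) is not met → [i].
/w/ — not in any rule's target class → [w].
Rule 3 applies to /a/ (between /w/ and /w/: in an unstressed syllable) → [ə].
/w/ — not in any rule's target class → [w].

[əjtəˈviwəw]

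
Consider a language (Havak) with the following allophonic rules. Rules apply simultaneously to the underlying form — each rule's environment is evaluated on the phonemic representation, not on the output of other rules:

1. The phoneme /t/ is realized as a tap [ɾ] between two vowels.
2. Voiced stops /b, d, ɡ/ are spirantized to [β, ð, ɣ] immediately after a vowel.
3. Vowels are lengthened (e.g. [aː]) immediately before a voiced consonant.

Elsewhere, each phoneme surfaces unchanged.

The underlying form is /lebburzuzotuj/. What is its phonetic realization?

[leːβbuːrzuːzoɾuːj]

/l/ (word-initial): no rule targets it → [l].
/e/ (between /l/ and /b/) occurs before a voiced consonant → [eː] by rule 3.
/b/ meets the environment for rule 2 (immediately after a vowel) → [β].
/b/ (between /b/ and /u/) is in the target of rule 2 but the environment (immediately after a vowel) is not met → [b].
/u/ (between /b/ and /r/): before a voiced consonant, so rule 3 applies → [uː].
/r/ (between /u/ and /z/) is unaffected → [r].
/z/ — not in any rule's target class → [z].
/u/ (between /z/ and /z/): before a voiced consonant, so rule 3 applies → [uː].
/z/ — not in any rule's target class → [z].
/o/ (between /z/ and /t/) is in the target of rule 3 but the environment (before a voiced consonant) is not met → [o].
/t/ — between /o/ and /u/, between two vowels — surfaces as [ɾ] (rule 1).
/u/ (between /t/ and /j/): before a voiced consonant, so rule 3 applies → [uː].
/j/ stays [j].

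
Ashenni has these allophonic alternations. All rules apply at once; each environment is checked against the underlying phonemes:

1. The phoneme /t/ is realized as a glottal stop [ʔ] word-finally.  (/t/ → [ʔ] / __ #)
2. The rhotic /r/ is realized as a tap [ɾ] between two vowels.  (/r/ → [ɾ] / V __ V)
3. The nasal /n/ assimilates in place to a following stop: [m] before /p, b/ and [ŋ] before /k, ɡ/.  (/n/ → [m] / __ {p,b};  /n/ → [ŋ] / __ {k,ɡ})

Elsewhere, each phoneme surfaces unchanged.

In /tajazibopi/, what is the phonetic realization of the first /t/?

[t]

/t/ (word-initial) fails the environment for rule 1, so it stays [t].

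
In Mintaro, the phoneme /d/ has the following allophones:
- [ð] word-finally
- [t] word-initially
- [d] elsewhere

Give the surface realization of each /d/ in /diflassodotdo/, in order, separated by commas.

[t], [d], [d]

Occurrence 1 (position 1): word-initially → [t].
Occurrence 2 (position 9): no conditioning environment matches → elsewhere allophone [d].
Occurrence 3 (position 12): no conditioning environment matches → elsewhere allophone [d].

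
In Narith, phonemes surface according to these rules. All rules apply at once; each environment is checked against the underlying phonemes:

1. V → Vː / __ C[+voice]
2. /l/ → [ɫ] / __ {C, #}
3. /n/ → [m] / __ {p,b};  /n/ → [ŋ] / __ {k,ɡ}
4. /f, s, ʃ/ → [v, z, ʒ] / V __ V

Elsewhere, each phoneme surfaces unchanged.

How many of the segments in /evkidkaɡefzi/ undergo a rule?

Segments that undergo a rule: /e/ → [eː] (rule 1); /i/ → [iː] (rule 1); /a/ → [aː] (rule 1).
All other segments surface unchanged.

3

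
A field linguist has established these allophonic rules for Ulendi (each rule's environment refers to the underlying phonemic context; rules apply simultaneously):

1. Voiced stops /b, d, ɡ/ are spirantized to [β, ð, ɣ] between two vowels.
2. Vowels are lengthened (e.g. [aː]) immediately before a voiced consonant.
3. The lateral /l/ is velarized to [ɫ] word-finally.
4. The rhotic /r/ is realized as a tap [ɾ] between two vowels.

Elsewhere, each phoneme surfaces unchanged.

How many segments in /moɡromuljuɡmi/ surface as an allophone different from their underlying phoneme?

4

Segments that undergo a rule: /o/ → [oː] (rule 2); /o/ → [oː] (rule 2); /u/ → [uː] (rule 2); /u/ → [uː] (rule 2).
All other segments surface unchanged.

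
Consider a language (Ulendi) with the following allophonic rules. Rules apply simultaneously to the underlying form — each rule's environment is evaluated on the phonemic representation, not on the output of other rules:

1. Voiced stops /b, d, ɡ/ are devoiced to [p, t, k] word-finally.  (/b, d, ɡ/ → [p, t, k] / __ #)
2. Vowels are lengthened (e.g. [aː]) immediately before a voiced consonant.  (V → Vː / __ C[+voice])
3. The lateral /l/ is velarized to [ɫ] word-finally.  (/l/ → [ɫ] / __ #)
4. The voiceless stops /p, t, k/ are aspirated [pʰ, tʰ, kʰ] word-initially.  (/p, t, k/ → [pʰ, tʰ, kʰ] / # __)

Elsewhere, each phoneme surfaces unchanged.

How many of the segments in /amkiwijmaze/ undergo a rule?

Segments that undergo a rule: /a/ → [aː] (rule 2); /i/ → [iː] (rule 2); /i/ → [iː] (rule 2); /a/ → [aː] (rule 2).
All other segments surface unchanged.

4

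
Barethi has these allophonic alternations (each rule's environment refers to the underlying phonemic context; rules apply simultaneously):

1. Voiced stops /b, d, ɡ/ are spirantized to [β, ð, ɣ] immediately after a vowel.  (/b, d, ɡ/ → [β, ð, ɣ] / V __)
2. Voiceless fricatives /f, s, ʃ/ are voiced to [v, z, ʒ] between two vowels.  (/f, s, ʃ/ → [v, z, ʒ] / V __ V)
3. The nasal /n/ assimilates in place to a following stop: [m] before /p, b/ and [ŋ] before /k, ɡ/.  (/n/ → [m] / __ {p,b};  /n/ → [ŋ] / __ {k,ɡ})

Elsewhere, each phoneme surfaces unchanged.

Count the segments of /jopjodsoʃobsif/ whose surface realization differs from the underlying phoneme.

3

Segments that undergo a rule: /d/ → [ð] (rule 1); /ʃ/ → [ʒ] (rule 2); /b/ → [β] (rule 1).
All other segments surface unchanged.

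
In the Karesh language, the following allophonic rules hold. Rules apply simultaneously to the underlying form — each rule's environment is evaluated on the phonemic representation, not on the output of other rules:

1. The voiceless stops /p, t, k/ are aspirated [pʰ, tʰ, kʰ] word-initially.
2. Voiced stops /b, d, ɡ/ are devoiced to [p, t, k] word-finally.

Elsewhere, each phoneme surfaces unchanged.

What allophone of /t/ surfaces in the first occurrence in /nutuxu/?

/t/ (between /u/ and /u/) is in the target of rule 1 but the environment (word-initially) is not met → [t].

[t]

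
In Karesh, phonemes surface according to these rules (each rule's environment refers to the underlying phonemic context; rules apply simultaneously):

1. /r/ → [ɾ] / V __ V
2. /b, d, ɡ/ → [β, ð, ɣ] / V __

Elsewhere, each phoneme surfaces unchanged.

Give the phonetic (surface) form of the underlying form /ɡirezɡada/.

/ɡ/ (word-initial) fails the environment for rule 2, so it stays [ɡ].
/i/ stays [i].
/r/ (between /i/ and /e/) occurs between two vowels → [ɾ] by rule 1.
/e/ (between /r/ and /z/) is unaffected → [e].
/z/ — not in any rule's target class → [z].
/ɡ/ — between /z/ and /a/; rule 2 does not apply here → [ɡ].
/a/ (between /ɡ/ and /d/): no rule targets it → [a].
/d/ (between /a/ and /a/): immediately after a vowel, so rule 2 applies → [ð].
/a/ (word-final) is unaffected → [a].

[ɡiɾezɡaða]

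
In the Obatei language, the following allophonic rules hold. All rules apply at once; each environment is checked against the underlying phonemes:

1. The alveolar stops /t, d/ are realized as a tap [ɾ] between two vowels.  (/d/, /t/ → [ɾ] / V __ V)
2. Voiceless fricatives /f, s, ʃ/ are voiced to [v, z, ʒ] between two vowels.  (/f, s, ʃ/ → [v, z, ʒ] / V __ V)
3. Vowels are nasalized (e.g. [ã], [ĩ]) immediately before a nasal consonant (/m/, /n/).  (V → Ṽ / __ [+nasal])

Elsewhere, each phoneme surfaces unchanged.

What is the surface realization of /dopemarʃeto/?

/d/ (word-initial) fails the environment for rule 1, so it stays [d].
/o/ (between /d/ and /p/): rule 3 targets it, but not before a nasal consonant → unchanged [o].
/p/ stays [p].
/e/ — between /p/ and /m/, before a nasal consonant — surfaces as [ẽ] (rule 3).
/m/ (between /e/ and /a/) is unaffected → [m].
/a/ (between /m/ and /r/) fails the environment for rule 3, so it stays [a].
/r/ — not in any rule's target class → [r].
/ʃ/ (between /r/ and /e/) is in the target of rule 2 but the environment (between two vowels) is not met → [ʃ].
/e/ (between /ʃ/ and /t/) fails the environment for rule 3, so it stays [e].
/t/ (between /e/ and /o/): between two vowels, so rule 1 applies → [ɾ].
/o/ (word-final): rule 3 targets it, but not before a nasal consonant → unchanged [o].

[dopẽmarʃeɾo]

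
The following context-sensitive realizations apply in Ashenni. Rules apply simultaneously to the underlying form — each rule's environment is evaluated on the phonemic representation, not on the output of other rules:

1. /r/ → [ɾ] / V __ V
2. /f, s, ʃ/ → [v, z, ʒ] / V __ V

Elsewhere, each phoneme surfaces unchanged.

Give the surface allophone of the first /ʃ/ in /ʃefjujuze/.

/ʃ/ (word-initial): rule 2 targets it, but not between two vowels → unchanged [ʃ].

[ʃ]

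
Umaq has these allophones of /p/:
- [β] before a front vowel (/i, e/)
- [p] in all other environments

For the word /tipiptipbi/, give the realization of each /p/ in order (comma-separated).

Occurrence 1 (position 3): before a front vowel (/i, e/) → [β].
Occurrence 2 (position 5): no conditioning environment matches → elsewhere allophone [p].
Occurrence 3 (position 8): no conditioning environment matches → elsewhere allophone [p].

[β], [p], [p]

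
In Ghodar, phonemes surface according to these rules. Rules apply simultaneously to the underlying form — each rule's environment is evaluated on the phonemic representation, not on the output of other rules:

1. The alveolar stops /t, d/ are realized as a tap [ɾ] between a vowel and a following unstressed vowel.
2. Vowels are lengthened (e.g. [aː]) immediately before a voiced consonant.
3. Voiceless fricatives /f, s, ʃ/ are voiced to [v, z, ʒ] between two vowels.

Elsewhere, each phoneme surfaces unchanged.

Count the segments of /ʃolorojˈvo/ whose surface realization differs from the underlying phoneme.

3

Segments that undergo a rule: /o/ → [oː] (rule 2); /o/ → [oː] (rule 2); /o/ → [oː] (rule 2).
All other segments surface unchanged.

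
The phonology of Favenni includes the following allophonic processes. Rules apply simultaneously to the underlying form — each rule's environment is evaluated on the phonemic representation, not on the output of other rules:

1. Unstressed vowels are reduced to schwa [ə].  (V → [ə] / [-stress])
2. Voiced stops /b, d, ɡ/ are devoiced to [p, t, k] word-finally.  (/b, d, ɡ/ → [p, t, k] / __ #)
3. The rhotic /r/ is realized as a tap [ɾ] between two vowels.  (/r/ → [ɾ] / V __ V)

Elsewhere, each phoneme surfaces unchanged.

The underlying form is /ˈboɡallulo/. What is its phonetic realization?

/b/ (word-initial) fails the environment for rule 2, so it stays [b].
/o/ (between /b/ and /ɡ/) is in the target of rule 1 but the environment (in an unstressed syllable) is not met → [o].
/ɡ/ (between /o/ and /a/) is in the target of rule 2 but the environment (word-finally) is not met → [ɡ].
/a/ (between /ɡ/ and /l/): in an unstressed syllable, so rule 1 applies → [ə].
/u/ (between /l/ and /l/) occurs in an unstressed syllable → [ə] by rule 1.
/o/ — word-final, in an unstressed syllable — surfaces as [ə] (rule 1).

[ˈboɡəllələ]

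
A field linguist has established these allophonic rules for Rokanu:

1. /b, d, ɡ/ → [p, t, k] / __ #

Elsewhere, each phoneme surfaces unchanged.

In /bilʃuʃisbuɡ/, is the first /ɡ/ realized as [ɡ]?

No

/ɡ/ — word-final, word-finally — surfaces as [k] (rule 1).
The actual realization is [k], not [ɡ].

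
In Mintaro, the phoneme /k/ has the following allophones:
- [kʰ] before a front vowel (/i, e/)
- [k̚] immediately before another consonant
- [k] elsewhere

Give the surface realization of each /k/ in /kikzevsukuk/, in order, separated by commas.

Occurrence 1 (position 1): before a front vowel (/i, e/) → [kʰ].
Occurrence 2 (position 3): immediately before another consonant → [k̚].
Occurrence 3 (position 9): no conditioning environment matches → elsewhere allophone [k].
Occurrence 4 (position 11): no conditioning environment matches → elsewhere allophone [k].

[kʰ], [k̚], [k], [k]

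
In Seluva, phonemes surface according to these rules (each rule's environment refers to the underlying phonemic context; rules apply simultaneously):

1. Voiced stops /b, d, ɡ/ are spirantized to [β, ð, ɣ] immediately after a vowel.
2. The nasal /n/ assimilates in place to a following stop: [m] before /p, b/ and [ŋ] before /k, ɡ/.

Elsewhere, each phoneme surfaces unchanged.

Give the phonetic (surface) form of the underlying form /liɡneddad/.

/ɡ/ (between /i/ and /n/) occurs immediately after a vowel → [ɣ] by rule 1.
/n/ (between /ɡ/ and /e/) fails the environment for rule 2, so it stays [n].
/d/ — between /e/ and /d/, immediately after a vowel — surfaces as [ð] (rule 1).
/d/ (between /d/ and /a/) is in the target of rule 1 but the environment (immediately after a vowel) is not met → [d].
/d/ (word-final): immediately after a vowel, so rule 1 applies → [ð].

[liɣneðdað]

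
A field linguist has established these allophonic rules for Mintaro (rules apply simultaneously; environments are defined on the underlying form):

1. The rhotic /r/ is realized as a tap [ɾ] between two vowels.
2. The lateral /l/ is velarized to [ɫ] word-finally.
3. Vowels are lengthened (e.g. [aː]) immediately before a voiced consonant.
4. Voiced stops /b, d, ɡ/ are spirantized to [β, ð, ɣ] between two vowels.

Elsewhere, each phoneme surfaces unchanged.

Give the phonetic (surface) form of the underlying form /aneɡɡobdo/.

[aːneːɡɡoːbdo]

/a/ (word-initial): before a voiced consonant, so rule 3 applies → [aː].
/n/ — not in any rule's target class → [n].
Rule 3 applies to /e/ (between /n/ and /ɡ/: before a voiced consonant) → [eː].
/ɡ/ (between /e/ and /ɡ/) is in the target of rule 4 but the environment (between two vowels) is not met → [ɡ].
/ɡ/ (between /ɡ/ and /o/) is in the target of rule 4 but the environment (between two vowels) is not met → [ɡ].
/o/ meets the environment for rule 3 (before a voiced consonant) → [oː].
/b/ — between /o/ and /d/; rule 4 does not apply here → [b].
/d/ (between /b/ and /o/): rule 4 targets it, but not between two vowels → unchanged [d].
/o/ (word-final) is in the target of rule 3 but the environment (before a voiced consonant) is not met → [o].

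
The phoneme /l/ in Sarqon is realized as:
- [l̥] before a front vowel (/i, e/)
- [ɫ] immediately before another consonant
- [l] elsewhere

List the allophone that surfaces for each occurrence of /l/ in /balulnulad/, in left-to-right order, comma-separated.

Occurrence 1 (position 3): no conditioning environment matches → elsewhere allophone [l].
Occurrence 2 (position 5): immediately before another consonant → [ɫ].
Occurrence 3 (position 8): no conditioning environment matches → elsewhere allophone [l].

[l], [ɫ], [l]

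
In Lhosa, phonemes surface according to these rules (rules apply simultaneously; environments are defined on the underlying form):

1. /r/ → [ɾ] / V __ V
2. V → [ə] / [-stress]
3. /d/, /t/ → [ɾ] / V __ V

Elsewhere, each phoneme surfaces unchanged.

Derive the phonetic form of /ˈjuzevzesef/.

[ˈjuzəvzəsəf]

/j/ (word-initial): no rule targets it → [j].
/u/ (between /j/ and /z/) is in the target of rule 2 but the environment (in an unstressed syllable) is not met → [u].
/z/ stays [z].
Rule 2 applies to /e/ (between /z/ and /v/: in an unstressed syllable) → [ə].
/v/ — not in any rule's target class → [v].
/z/ — not in any rule's target class → [z].
Rule 2 applies to /e/ (between /z/ and /s/: in an unstressed syllable) → [ə].
/s/ — not in any rule's target class → [s].
Rule 2 applies to /e/ (between /s/ and /f/: in an unstressed syllable) → [ə].
/f/ stays [f].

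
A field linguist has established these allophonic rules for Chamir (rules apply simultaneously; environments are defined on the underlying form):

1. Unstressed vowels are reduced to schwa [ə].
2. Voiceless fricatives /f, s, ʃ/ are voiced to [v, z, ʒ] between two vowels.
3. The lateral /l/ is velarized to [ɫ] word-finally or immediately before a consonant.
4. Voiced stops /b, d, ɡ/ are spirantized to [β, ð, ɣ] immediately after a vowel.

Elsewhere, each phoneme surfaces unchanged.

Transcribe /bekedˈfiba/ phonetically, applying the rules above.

[bəkəðˈfiβə]

/b/ (word-initial) is in the target of rule 4 but the environment (immediately after a vowel) is not met → [b].
/e/ — between /b/ and /k/, in an unstressed syllable — surfaces as [ə] (rule 1).
/k/ (between /e/ and /e/): no rule targets it → [k].
/e/ (between /k/ and /d/): in an unstressed syllable, so rule 1 applies → [ə].
/d/ (between /e/ and /f/) occurs immediately after a vowel → [ð] by rule 4.
/f/ — between /d/ and /i/; rule 2 does not apply here → [f].
/i/ (between /f/ and /b/): rule 1 targets it, but not in an unstressed syllable → unchanged [i].
/b/ (between /i/ and /a/) occurs immediately after a vowel → [β] by rule 4.
/a/ meets the environment for rule 1 (in an unstressed syllable) → [ə].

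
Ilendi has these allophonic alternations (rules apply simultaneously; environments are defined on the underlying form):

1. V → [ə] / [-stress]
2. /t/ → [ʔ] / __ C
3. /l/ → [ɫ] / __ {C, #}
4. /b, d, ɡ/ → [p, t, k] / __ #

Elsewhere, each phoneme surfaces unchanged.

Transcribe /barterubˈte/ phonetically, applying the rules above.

/b/ (word-initial) is in the target of rule 4 but the environment (word-finally) is not met → [b].
/a/ (between /b/ and /r/) occurs in an unstressed syllable → [ə] by rule 1.
/r/ — not in any rule's target class → [r].
/t/ (between /r/ and /e/): rule 2 targets it, but not immediately before a consonant → unchanged [t].
/e/ (between /t/ and /r/): in an unstressed syllable, so rule 1 applies → [ə].
/r/ — not in any rule's target class → [r].
/u/ (between /r/ and /b/) occurs in an unstressed syllable → [ə] by rule 1.
/b/ — between /u/ and /t/; rule 4 does not apply here → [b].
/t/ — between /b/ and /e/; rule 2 does not apply here → [t].
/e/ (word-final): rule 1 targets it, but not in an unstressed syllable → unchanged [e].

[bərtərəbˈte]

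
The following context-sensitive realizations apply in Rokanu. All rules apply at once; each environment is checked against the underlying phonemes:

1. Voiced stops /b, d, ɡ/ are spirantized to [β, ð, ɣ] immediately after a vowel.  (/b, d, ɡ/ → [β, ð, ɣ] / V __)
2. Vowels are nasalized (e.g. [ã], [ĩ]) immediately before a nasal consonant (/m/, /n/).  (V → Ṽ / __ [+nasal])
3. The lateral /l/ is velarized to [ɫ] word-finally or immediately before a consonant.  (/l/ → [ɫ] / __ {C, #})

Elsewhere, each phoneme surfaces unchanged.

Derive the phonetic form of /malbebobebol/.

[maɫbeβoβeβoɫ]

/m/ (word-initial): no rule targets it → [m].
/a/ (between /m/ and /l/): rule 2 targets it, but not before a nasal consonant → unchanged [a].
/l/ (between /a/ and /b/) occurs word-finally or immediately before a consonant → [ɫ] by rule 3.
/b/ (between /l/ and /e/): rule 1 targets it, but not immediately after a vowel → unchanged [b].
/e/ — between /b/ and /b/; rule 2 does not apply here → [e].
/b/ meets the environment for rule 1 (immediately after a vowel) → [β].
/o/ (between /b/ and /b/) fails the environment for rule 2, so it stays [o].
Rule 1 applies to /b/ (between /o/ and /e/: immediately after a vowel) → [β].
/e/ (between /b/ and /b/) is in the target of rule 2 but the environment (before a nasal consonant) is not met → [e].
/b/ — between /e/ and /o/, immediately after a vowel — surfaces as [β] (rule 1).
/o/ (between /b/ and /l/) fails the environment for rule 2, so it stays [o].
/l/ meets the environment for rule 3 (word-finally or immediately before a consonant) → [ɫ].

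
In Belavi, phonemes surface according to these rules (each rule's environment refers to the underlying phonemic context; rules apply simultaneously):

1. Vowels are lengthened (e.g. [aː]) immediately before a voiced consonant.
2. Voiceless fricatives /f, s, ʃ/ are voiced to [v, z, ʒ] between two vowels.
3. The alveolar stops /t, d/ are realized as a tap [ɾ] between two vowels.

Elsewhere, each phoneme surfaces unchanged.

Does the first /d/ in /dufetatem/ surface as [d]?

/d/ (word-initial) fails the environment for rule 3, so it stays [d].
The actual realization is [d], which matches [d].

Yes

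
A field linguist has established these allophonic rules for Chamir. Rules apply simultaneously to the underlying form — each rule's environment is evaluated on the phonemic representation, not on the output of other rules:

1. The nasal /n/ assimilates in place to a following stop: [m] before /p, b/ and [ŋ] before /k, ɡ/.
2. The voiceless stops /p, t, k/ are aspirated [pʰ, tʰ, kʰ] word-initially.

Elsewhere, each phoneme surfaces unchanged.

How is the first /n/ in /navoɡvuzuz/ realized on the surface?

[n]

/n/ (word-initial) fails the environment for rule 1, so it stays [n].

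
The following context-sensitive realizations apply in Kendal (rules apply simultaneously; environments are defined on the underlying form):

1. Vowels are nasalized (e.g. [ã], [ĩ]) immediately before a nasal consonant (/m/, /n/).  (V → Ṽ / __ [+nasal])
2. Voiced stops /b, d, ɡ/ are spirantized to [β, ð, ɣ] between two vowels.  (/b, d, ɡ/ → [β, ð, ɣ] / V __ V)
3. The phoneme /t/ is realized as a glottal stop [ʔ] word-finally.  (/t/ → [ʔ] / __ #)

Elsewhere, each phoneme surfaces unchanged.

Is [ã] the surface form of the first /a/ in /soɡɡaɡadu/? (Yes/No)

/a/ (between /ɡ/ and /ɡ/): rule 1 targets it, but not before a nasal consonant → unchanged [a].
The actual realization is [a], not [ã].

No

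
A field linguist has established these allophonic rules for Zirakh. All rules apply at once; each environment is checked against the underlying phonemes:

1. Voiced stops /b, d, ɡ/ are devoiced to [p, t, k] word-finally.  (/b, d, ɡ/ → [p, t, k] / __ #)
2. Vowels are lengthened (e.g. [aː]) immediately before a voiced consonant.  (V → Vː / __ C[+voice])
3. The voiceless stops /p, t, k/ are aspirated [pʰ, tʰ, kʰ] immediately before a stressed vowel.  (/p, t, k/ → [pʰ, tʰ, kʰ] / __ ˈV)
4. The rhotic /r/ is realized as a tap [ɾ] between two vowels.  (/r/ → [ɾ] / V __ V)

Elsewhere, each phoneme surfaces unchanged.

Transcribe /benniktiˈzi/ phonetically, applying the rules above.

[beːnniktiːˈzi]

/b/ — word-initial; rule 1 does not apply here → [b].
/e/ meets the environment for rule 2 (before a voiced consonant) → [eː].
/n/ — not in any rule's target class → [n].
/n/ (between /n/ and /i/): no rule targets it → [n].
/i/ (between /n/ and /k/) fails the environment for rule 2, so it stays [i].
/k/ (between /i/ and /t/): rule 3 targets it, but not immediately before a stressed vowel → unchanged [k].
/t/ (between /k/ and /i/) fails the environment for rule 3, so it stays [t].
/i/ meets the environment for rule 2 (before a voiced consonant) → [iː].
/z/ — not in any rule's target class → [z].
/i/ (word-final) is in the target of rule 2 but the environment (before a voiced consonant) is not met → [i].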